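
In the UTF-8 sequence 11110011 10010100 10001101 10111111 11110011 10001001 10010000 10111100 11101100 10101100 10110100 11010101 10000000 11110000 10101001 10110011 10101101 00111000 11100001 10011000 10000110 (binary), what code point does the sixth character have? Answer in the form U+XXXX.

Offset 0: leading byte 0xF3 = 11110011 → 4-byte char #1 = F3 94 8D BF.
Offset 4: leading byte 0xF3 = 11110011 → 4-byte char #2 = F3 89 90 BC.
Offset 8: leading byte 0xEC = 11101100 → 3-byte char #3 = EC AC B4.
Offset 11: leading byte 0xD5 = 11010101 → 2-byte char #4 = D5 80.
Offset 13: leading byte 0xF0 = 11110000 → 4-byte char #5 = F0 A9 B3 AD.
Offset 17: leading byte 0x38 = 00111000 → 1-byte char #6 = 38.
Leading byte 0x38 = 00111000 matches 0xxxxxxx → 1-byte sequence.
Byte 1: 0x38 = 00111000, payload 0111000 (7 bits).
Concatenate: 0111000 = 0x38 (7 bits → U+0038).

U+0038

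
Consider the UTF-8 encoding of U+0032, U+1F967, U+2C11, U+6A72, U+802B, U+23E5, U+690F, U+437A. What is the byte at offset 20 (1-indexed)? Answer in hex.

0x8F

1-indexed offset 20 is 0-indexed offset 19.
U+0032 → 1-byte form 32 at offsets 0–0.
U+1F967 → 4-byte form F0 9F A5 A7 at offsets 1–4.
U+2C11 → 3-byte form E2 B0 91 at offsets 5–7.
U+6A72 → 3-byte form E6 A9 B2 at offsets 8–10.
U+802B → 3-byte form E8 80 AB at offsets 11–13.
U+23E5 → 3-byte form E2 8F A5 at offsets 14–16.
U+690F → 3-byte form E6 A4 8F at offsets 17–19.
Offset 19 falls in char 7's range; it's byte 3 of E6 A4 8F = 0x8F.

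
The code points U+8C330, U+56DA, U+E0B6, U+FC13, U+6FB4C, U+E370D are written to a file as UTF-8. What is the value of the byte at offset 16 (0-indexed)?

U+8C330 → 4-byte form F2 8C 8C B0 at offsets 0–3.
U+56DA → 3-byte form E5 9B 9A at offsets 4–6.
U+E0B6 → 3-byte form EE 82 B6 at offsets 7–9.
U+FC13 → 3-byte form EF B0 93 at offsets 10–12.
U+6FB4C → 4-byte form F1 AF AD 8C at offsets 13–16.
Offset 16 falls in char 5's range; it's byte 4 of F1 AF AD 8C = 0x8C.

0x8C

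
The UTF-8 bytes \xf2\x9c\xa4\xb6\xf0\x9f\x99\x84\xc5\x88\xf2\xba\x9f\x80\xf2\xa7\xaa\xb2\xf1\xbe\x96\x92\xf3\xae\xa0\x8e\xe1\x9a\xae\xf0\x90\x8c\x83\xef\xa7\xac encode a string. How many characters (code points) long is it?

Byte at offset 0: 0xF2 = 11110010 → 4-byte char (#1). Advance 4.
Byte at offset 4: 0xF0 = 11110000 → 4-byte char (#2). Advance 4.
Byte at offset 8: 0xC5 = 11000101 → 2-byte char (#3). Advance 2.
Byte at offset 10: 0xF2 = 11110010 → 4-byte char (#4). Advance 4.
Byte at offset 14: 0xF2 = 11110010 → 4-byte char (#5). Advance 4.
Byte at offset 18: 0xF1 = 11110001 → 4-byte char (#6). Advance 4.
Byte at offset 22: 0xF3 = 11110011 → 4-byte char (#7). Advance 4.
Byte at offset 26: 0xE1 = 11100001 → 3-byte char (#8). Advance 3.
Byte at offset 29: 0xF0 = 11110000 → 4-byte char (#9). Advance 4.
Byte at offset 33: 0xEF = 11101111 → 3-byte char (#10). Advance 3.
Reached end at offset 36 after 10 code points.

10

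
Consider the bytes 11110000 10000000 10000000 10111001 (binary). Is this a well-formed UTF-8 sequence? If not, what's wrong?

invalid (overlong encoding)

Leading byte 0xF0 = 11110000 → 4-byte form.
Continuation bytes all match 10xxxxxx. Payload decodes to 0x39.
But 0x39 < 0x10000, the minimum for a 4-byte sequence — this is an overlong encoding.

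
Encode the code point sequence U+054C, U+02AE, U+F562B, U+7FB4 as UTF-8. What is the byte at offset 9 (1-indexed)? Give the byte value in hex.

0xE7

1-indexed offset 9 is 0-indexed offset 8.
U+054C → 2-byte form D5 8C at offsets 0–1.
U+02AE → 2-byte form CA AE at offsets 2–3.
U+F562B → 4-byte form F3 B5 98 AB at offsets 4–7.
U+7FB4 → 3-byte form E7 BE B4 at offsets 8–10.
Offset 8 falls in char 4's range; it's byte 1 of E7 BE B4 = 0xE7.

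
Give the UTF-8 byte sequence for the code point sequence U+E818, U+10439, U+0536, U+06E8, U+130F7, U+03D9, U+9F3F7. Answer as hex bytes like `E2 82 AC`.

EE A0 98 F0 90 90 B9 D4 B6 DB A8 F0 93 83 B7 CF 99 F2 9F 8F B7

U+E818: 3-byte form → EE A0 98.
U+10439: 4-byte form → F0 90 90 B9.
U+0536: 2-byte form → D4 B6.
U+06E8: 2-byte form → DB A8.
U+130F7: 4-byte form → F0 93 83 B7.
U+03D9: 2-byte form → CF 99.
U+9F3F7: 4-byte form → F2 9F 8F B7.
Concatenated (21 bytes): EE A0 98 F0 90 90 B9 D4 B6 DB A8 F0 93 83 B7 CF 99 F2 9F 8F B7.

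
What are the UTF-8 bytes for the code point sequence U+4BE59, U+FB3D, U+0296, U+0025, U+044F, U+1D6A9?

U+4BE59: 4-byte form → F1 8B B9 99.
U+FB3D: 3-byte form → EF AC BD.
U+0296: 2-byte form → CA 96.
U+0025: 1-byte form → 25.
U+044F: 2-byte form → D1 8F.
U+1D6A9: 4-byte form → F0 9D 9A A9.
Concatenated (16 bytes): F1 8B B9 99 EF AC BD CA 96 25 D1 8F F0 9D 9A A9.

F1 8B B9 99 EF AC BD CA 96 25 D1 8F F0 9D 9A A9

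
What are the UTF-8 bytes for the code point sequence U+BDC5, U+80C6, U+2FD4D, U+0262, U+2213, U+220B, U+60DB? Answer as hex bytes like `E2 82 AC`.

EB B7 85 E8 83 86 F0 AF B5 8D C9 A2 E2 88 93 E2 88 8B E6 83 9B

U+BDC5: 3-byte form → EB B7 85.
U+80C6: 3-byte form → E8 83 86.
U+2FD4D: 4-byte form → F0 AF B5 8D.
U+0262: 2-byte form → C9 A2.
U+2213: 3-byte form → E2 88 93.
U+220B: 3-byte form → E2 88 8B.
U+60DB: 3-byte form → E6 83 9B.
Concatenated (21 bytes): EB B7 85 E8 83 86 F0 AF B5 8D C9 A2 E2 88 93 E2 88 8B E6 83 9B.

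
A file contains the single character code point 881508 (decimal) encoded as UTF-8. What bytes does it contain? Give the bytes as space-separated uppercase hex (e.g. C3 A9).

F3 97 8D A4

U+D7364 = 0xD7364 = 881508 decimal. In range U+10000–U+10FFFF → 4-byte form: 11110xxx 10xxxxxx 10xxxxxx 10xxxxxx.
Binary (21 bits): 011010111001101100100.
Split 3+6+6+6: 011 | 010111 | 001101 | 100100.
Byte 1: 11110011 = 0xF3.
Byte 2: 10010111 = 0x97.
Byte 3: 10001101 = 0x8D.
Byte 4: 10100100 = 0xA4.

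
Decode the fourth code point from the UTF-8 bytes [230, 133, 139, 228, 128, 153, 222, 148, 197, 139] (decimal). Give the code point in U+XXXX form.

U+014B

Offset 0: leading byte 0xE6 = 11100110 → 3-byte char #1 = E6 85 8B.
Offset 3: leading byte 0xE4 = 11100100 → 3-byte char #2 = E4 80 99.
Offset 6: leading byte 0xDE = 11011110 → 2-byte char #3 = DE 94.
Offset 8: leading byte 0xC5 = 11000101 → 2-byte char #4 = C5 8B.
Leading byte 0xC5 = 11000101 matches 110xxxxx → 2-byte sequence.
Byte 1: 0xC5 = 11000101, payload 00101 (5 bits).
Byte 2: 0x8B = 10001011 (10xxxxxx ✓), payload 001011.
Concatenate: 00101001011 = 0x14B (11 bits → U+014B).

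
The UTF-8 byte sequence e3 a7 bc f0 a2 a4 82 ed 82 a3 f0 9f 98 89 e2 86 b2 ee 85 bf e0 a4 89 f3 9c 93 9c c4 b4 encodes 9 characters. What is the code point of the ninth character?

U+0134

Offset 0: leading byte 0xE3 = 11100011 → 3-byte char #1 = E3 A7 BC.
Offset 3: leading byte 0xF0 = 11110000 → 4-byte char #2 = F0 A2 A4 82.
Offset 7: leading byte 0xED = 11101101 → 3-byte char #3 = ED 82 A3.
Offset 10: leading byte 0xF0 = 11110000 → 4-byte char #4 = F0 9F 98 89.
Offset 14: leading byte 0xE2 = 11100010 → 3-byte char #5 = E2 86 B2.
Offset 17: leading byte 0xEE = 11101110 → 3-byte char #6 = EE 85 BF.
Offset 20: leading byte 0xE0 = 11100000 → 3-byte char #7 = E0 A4 89.
Offset 23: leading byte 0xF3 = 11110011 → 4-byte char #8 = F3 9C 93 9C.
Offset 27: leading byte 0xC4 = 11000100 → 2-byte char #9 = C4 B4.
Leading byte 0xC4 = 11000100 matches 110xxxxx → 2-byte sequence.
Byte 1: 0xC4 = 11000100, payload 00100 (5 bits).
Byte 2: 0xB4 = 10110100 (10xxxxxx ✓), payload 110100.
Concatenate: 00100110100 = 0x134 (11 bits → U+0134).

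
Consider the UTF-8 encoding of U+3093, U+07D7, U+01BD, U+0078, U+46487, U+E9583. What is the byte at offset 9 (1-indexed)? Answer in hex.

0xF1

1-indexed offset 9 is 0-indexed offset 8.
U+3093 → 3-byte form E3 82 93 at offsets 0–2.
U+07D7 → 2-byte form DF 97 at offsets 3–4.
U+01BD → 2-byte form C6 BD at offsets 5–6.
U+0078 → 1-byte form 78 at offsets 7–7.
U+46487 → 4-byte form F1 86 92 87 at offsets 8–11.
Offset 8 falls in char 5's range; it's byte 1 of F1 86 92 87 = 0xF1.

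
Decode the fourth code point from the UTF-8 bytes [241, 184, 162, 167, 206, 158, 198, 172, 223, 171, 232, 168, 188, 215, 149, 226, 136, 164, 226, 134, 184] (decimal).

Offset 0: leading byte 0xF1 = 11110001 → 4-byte char #1 = F1 B8 A2 A7.
Offset 4: leading byte 0xCE = 11001110 → 2-byte char #2 = CE 9E.
Offset 6: leading byte 0xC6 = 11000110 → 2-byte char #3 = C6 AC.
Offset 8: leading byte 0xDF = 11011111 → 2-byte char #4 = DF AB.
Leading byte 0xDF = 11011111 matches 110xxxxx → 2-byte sequence.
Byte 1: 0xDF = 11011111, payload 11111 (5 bits).
Byte 2: 0xAB = 10101011 (10xxxxxx ✓), payload 101011.
Concatenate: 11111101011 = 0x7EB (11 bits → U+07EB).

U+07EB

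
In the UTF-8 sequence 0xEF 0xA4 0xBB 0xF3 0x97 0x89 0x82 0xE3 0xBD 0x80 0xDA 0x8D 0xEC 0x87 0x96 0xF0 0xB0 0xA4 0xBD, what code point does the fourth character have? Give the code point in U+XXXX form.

Offset 0: leading byte 0xEF = 11101111 → 3-byte char #1 = EF A4 BB.
Offset 3: leading byte 0xF3 = 11110011 → 4-byte char #2 = F3 97 89 82.
Offset 7: leading byte 0xE3 = 11100011 → 3-byte char #3 = E3 BD 80.
Offset 10: leading byte 0xDA = 11011010 → 2-byte char #4 = DA 8D.
Leading byte 0xDA = 11011010 matches 110xxxxx → 2-byte sequence.
Byte 1: 0xDA = 11011010, payload 11010 (5 bits).
Byte 2: 0x8D = 10001101 (10xxxxxx ✓), payload 001101.
Concatenate: 11010001101 = 0x68D (11 bits → U+068D).

U+068D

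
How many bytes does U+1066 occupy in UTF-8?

3

U+1066 = 0x1066. UTF-8 uses 1 byte below 0x80, 2 below 0x800, 3 below 0x10000, 4 up to 0x10FFFF. 0x1066 is in U+0800–U+FFFF → 3 bytes.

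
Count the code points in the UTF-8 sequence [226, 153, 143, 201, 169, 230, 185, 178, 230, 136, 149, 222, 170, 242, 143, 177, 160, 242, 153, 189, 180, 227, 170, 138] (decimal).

Byte at offset 0: 0xE2 = 11100010 → 3-byte char (#1). Advance 3.
Byte at offset 3: 0xC9 = 11001001 → 2-byte char (#2). Advance 2.
Byte at offset 5: 0xE6 = 11100110 → 3-byte char (#3). Advance 3.
Byte at offset 8: 0xE6 = 11100110 → 3-byte char (#4). Advance 3.
Byte at offset 11: 0xDE = 11011110 → 2-byte char (#5). Advance 2.
Byte at offset 13: 0xF2 = 11110010 → 4-byte char (#6). Advance 4.
Byte at offset 17: 0xF2 = 11110010 → 4-byte char (#7). Advance 4.
Byte at offset 21: 0xE3 = 11100011 → 3-byte char (#8). Advance 3.
Reached end at offset 24 after 8 code points.

8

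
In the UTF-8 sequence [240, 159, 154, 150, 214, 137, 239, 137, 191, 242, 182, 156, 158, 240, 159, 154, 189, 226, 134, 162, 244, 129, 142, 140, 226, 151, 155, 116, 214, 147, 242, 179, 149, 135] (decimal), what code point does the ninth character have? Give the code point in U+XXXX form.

U+0074

Offset 0: leading byte 0xF0 = 11110000 → 4-byte char #1 = F0 9F 9A 96.
Offset 4: leading byte 0xD6 = 11010110 → 2-byte char #2 = D6 89.
Offset 6: leading byte 0xEF = 11101111 → 3-byte char #3 = EF 89 BF.
Offset 9: leading byte 0xF2 = 11110010 → 4-byte char #4 = F2 B6 9C 9E.
Offset 13: leading byte 0xF0 = 11110000 → 4-byte char #5 = F0 9F 9A BD.
Offset 17: leading byte 0xE2 = 11100010 → 3-byte char #6 = E2 86 A2.
Offset 20: leading byte 0xF4 = 11110100 → 4-byte char #7 = F4 81 8E 8C.
Offset 24: leading byte 0xE2 = 11100010 → 3-byte char #8 = E2 97 9B.
Offset 27: leading byte 0x74 = 01110100 → 1-byte char #9 = 74.
Leading byte 0x74 = 01110100 matches 0xxxxxxx → 1-byte sequence.
Byte 1: 0x74 = 01110100, payload 1110100 (7 bits).
Concatenate: 1110100 = 0x74 (7 bits → U+0074).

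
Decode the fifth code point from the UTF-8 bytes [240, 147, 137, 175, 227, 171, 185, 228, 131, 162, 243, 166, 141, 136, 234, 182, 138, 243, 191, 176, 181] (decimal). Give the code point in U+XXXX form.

Offset 0: leading byte 0xF0 = 11110000 → 4-byte char #1 = F0 93 89 AF.
Offset 4: leading byte 0xE3 = 11100011 → 3-byte char #2 = E3 AB B9.
Offset 7: leading byte 0xE4 = 11100100 → 3-byte char #3 = E4 83 A2.
Offset 10: leading byte 0xF3 = 11110011 → 4-byte char #4 = F3 A6 8D 88.
Offset 14: leading byte 0xEA = 11101010 → 3-byte char #5 = EA B6 8A.
Leading byte 0xEA = 11101010 matches 1110xxxx → 3-byte sequence.
Byte 1: 0xEA = 11101010, payload 1010 (4 bits).
Byte 2: 0xB6 = 10110110 (10xxxxxx ✓), payload 110110.
Byte 3: 0x8A = 10001010 (10xxxxxx ✓), payload 001010.
Concatenate: 1010110110001010 = 0xAD8A (16 bits → U+AD8A).

U+AD8A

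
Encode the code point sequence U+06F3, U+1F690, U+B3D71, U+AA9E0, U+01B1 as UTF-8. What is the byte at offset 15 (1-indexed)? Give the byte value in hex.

0xC6

1-indexed offset 15 is 0-indexed offset 14.
U+06F3 → 2-byte form DB B3 at offsets 0–1.
U+1F690 → 4-byte form F0 9F 9A 90 at offsets 2–5.
U+B3D71 → 4-byte form F2 B3 B5 B1 at offsets 6–9.
U+AA9E0 → 4-byte form F2 AA A7 A0 at offsets 10–13.
U+01B1 → 2-byte form C6 B1 at offsets 14–15.
Offset 14 falls in char 5's range; it's byte 1 of C6 B1 = 0xC6.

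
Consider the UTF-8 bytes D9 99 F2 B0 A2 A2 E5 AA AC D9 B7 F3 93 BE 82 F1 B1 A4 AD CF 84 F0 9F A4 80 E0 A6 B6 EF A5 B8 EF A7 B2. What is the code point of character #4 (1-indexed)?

Offset 0: leading byte 0xD9 = 11011001 → 2-byte char #1 = D9 99.
Offset 2: leading byte 0xF2 = 11110010 → 4-byte char #2 = F2 B0 A2 A2.
Offset 6: leading byte 0xE5 = 11100101 → 3-byte char #3 = E5 AA AC.
Offset 9: leading byte 0xD9 = 11011001 → 2-byte char #4 = D9 B7.
Leading byte 0xD9 = 11011001 matches 110xxxxx → 2-byte sequence.
Byte 1: 0xD9 = 11011001, payload 11001 (5 bits).
Byte 2: 0xB7 = 10110111 (10xxxxxx ✓), payload 110111.
Concatenate: 11001110111 = 0x677 (11 bits → U+0677).

U+0677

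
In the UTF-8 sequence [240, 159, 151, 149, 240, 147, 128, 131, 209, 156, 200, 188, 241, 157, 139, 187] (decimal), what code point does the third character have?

Offset 0: leading byte 0xF0 = 11110000 → 4-byte char #1 = F0 9F 97 95.
Offset 4: leading byte 0xF0 = 11110000 → 4-byte char #2 = F0 93 80 83.
Offset 8: leading byte 0xD1 = 11010001 → 2-byte char #3 = D1 9C.
Leading byte 0xD1 = 11010001 matches 110xxxxx → 2-byte sequence.
Byte 1: 0xD1 = 11010001, payload 10001 (5 bits).
Byte 2: 0x9C = 10011100 (10xxxxxx ✓), payload 011100.
Concatenate: 10001011100 = 0x45C (11 bits → U+045C).

U+045C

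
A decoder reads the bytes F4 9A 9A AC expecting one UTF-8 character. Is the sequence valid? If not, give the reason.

Leading byte 0xF4 = 11110100 → 4-byte form.
Payload = 0x11A6AC, which exceeds U+10FFFF, the maximum Unicode code point. (Leading bytes F5–FF, or F4 followed by ≥ 0x90, are invalid.)

invalid (encodes a value above U+10FFFF)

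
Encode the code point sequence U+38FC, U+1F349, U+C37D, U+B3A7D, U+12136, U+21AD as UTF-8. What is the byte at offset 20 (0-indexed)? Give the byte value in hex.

0xAD

U+38FC → 3-byte form E3 A3 BC at offsets 0–2.
U+1F349 → 4-byte form F0 9F 8D 89 at offsets 3–6.
U+C37D → 3-byte form EC 8D BD at offsets 7–9.
U+B3A7D → 4-byte form F2 B3 A9 BD at offsets 10–13.
U+12136 → 4-byte form F0 92 84 B6 at offsets 14–17.
U+21AD → 3-byte form E2 86 AD at offsets 18–20.
Offset 20 falls in char 6's range; it's byte 3 of E2 86 AD = 0xAD.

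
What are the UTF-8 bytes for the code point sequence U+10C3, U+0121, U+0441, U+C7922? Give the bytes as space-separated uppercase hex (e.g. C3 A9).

U+10C3: 3-byte form → E1 83 83.
U+0121: 2-byte form → C4 A1.
U+0441: 2-byte form → D1 81.
U+C7922: 4-byte form → F3 87 A4 A2.
Concatenated (11 bytes): E1 83 83 C4 A1 D1 81 F3 87 A4 A2.

E1 83 83 C4 A1 D1 81 F3 87 A4 A2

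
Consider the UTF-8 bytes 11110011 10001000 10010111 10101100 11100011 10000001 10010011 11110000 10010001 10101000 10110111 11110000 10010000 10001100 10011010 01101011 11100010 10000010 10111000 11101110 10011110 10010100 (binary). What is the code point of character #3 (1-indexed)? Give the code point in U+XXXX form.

Offset 0: leading byte 0xF3 = 11110011 → 4-byte char #1 = F3 88 97 AC.
Offset 4: leading byte 0xE3 = 11100011 → 3-byte char #2 = E3 81 93.
Offset 7: leading byte 0xF0 = 11110000 → 4-byte char #3 = F0 91 A8 B7.
Leading byte 0xF0 = 11110000 matches 11110xxx → 4-byte sequence.
Byte 1: 0xF0 = 11110000, payload 000 (3 bits).
Byte 2: 0x91 = 10010001 (10xxxxxx ✓), payload 010001.
Byte 3: 0xA8 = 10101000 (10xxxxxx ✓), payload 101000.
Byte 4: 0xB7 = 10110111 (10xxxxxx ✓), payload 110111.
Concatenate: 000010001101000110111 = 0x11A37 (21 bits → U+11A37).

U+11A37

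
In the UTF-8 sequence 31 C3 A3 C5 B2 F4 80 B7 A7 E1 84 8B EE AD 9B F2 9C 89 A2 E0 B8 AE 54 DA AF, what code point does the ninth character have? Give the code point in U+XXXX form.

U+0054

Offset 0: leading byte 0x31 = 00110001 → 1-byte char #1 = 31.
Offset 1: leading byte 0xC3 = 11000011 → 2-byte char #2 = C3 A3.
Offset 3: leading byte 0xC5 = 11000101 → 2-byte char #3 = C5 B2.
Offset 5: leading byte 0xF4 = 11110100 → 4-byte char #4 = F4 80 B7 A7.
Offset 9: leading byte 0xE1 = 11100001 → 3-byte char #5 = E1 84 8B.
Offset 12: leading byte 0xEE = 11101110 → 3-byte char #6 = EE AD 9B.
Offset 15: leading byte 0xF2 = 11110010 → 4-byte char #7 = F2 9C 89 A2.
Offset 19: leading byte 0xE0 = 11100000 → 3-byte char #8 = E0 B8 AE.
Offset 22: leading byte 0x54 = 01010100 → 1-byte char #9 = 54.
Leading byte 0x54 = 01010100 matches 0xxxxxxx → 1-byte sequence.
Byte 1: 0x54 = 01010100, payload 1010100 (7 bits).
Concatenate: 1010100 = 0x54 (7 bits → U+0054).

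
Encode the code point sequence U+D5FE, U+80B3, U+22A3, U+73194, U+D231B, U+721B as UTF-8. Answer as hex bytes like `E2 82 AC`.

U+D5FE: 3-byte form → ED 97 BE.
U+80B3: 3-byte form → E8 82 B3.
U+22A3: 3-byte form → E2 8A A3.
U+73194: 4-byte form → F1 B3 86 94.
U+D231B: 4-byte form → F3 92 8C 9B.
U+721B: 3-byte form → E7 88 9B.
Concatenated (20 bytes): ED 97 BE E8 82 B3 E2 8A A3 F1 B3 86 94 F3 92 8C 9B E7 88 9B.

ED 97 BE E8 82 B3 E2 8A A3 F1 B3 86 94 F3 92 8C 9B E7 88 9B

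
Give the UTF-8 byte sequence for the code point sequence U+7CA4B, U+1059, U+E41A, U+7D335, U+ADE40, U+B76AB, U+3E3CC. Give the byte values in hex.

F1 BC A9 8B E1 81 99 EE 90 9A F1 BD 8C B5 F2 AD B9 80 F2 B7 9A AB F0 BE 8F 8C

U+7CA4B: 4-byte form → F1 BC A9 8B.
U+1059: 3-byte form → E1 81 99.
U+E41A: 3-byte form → EE 90 9A.
U+7D335: 4-byte form → F1 BD 8C B5.
U+ADE40: 4-byte form → F2 AD B9 80.
U+B76AB: 4-byte form → F2 B7 9A AB.
U+3E3CC: 4-byte form → F0 BE 8F 8C.
Concatenated (26 bytes): F1 BC A9 8B E1 81 99 EE 90 9A F1 BD 8C B5 F2 AD B9 80 F2 B7 9A AB F0 BE 8F 8C.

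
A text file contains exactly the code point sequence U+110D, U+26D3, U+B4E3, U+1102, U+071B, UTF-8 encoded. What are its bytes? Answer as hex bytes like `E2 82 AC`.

E1 84 8D E2 9B 93 EB 93 A3 E1 84 82 DC 9B

U+110D: 3-byte form → E1 84 8D.
U+26D3: 3-byte form → E2 9B 93.
U+B4E3: 3-byte form → EB 93 A3.
U+1102: 3-byte form → E1 84 82.
U+071B: 2-byte form → DC 9B.
Concatenated (14 bytes): E1 84 8D E2 9B 93 EB 93 A3 E1 84 82 DC 9B.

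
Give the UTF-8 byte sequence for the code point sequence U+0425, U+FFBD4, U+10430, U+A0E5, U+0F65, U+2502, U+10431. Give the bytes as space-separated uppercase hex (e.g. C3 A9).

U+0425: 2-byte form → D0 A5.
U+FFBD4: 4-byte form → F3 BF AF 94.
U+10430: 4-byte form → F0 90 90 B0.
U+A0E5: 3-byte form → EA 83 A5.
U+0F65: 3-byte form → E0 BD A5.
U+2502: 3-byte form → E2 94 82.
U+10431: 4-byte form → F0 90 90 B1.
Concatenated (23 bytes): D0 A5 F3 BF AF 94 F0 90 90 B0 EA 83 A5 E0 BD A5 E2 94 82 F0 90 90 B1.

D0 A5 F3 BF AF 94 F0 90 90 B0 EA 83 A5 E0 BD A5 E2 94 82 F0 90 90 B1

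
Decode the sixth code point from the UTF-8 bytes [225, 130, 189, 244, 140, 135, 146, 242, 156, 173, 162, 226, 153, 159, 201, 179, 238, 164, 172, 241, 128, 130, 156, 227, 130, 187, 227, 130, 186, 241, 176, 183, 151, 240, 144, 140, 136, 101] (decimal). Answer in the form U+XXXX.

Offset 0: leading byte 0xE1 = 11100001 → 3-byte char #1 = E1 82 BD.
Offset 3: leading byte 0xF4 = 11110100 → 4-byte char #2 = F4 8C 87 92.
Offset 7: leading byte 0xF2 = 11110010 → 4-byte char #3 = F2 9C AD A2.
Offset 11: leading byte 0xE2 = 11100010 → 3-byte char #4 = E2 99 9F.
Offset 14: leading byte 0xC9 = 11001001 → 2-byte char #5 = C9 B3.
Offset 16: leading byte 0xEE = 11101110 → 3-byte char #6 = EE A4 AC.
Leading byte 0xEE = 11101110 matches 1110xxxx → 3-byte sequence.
Byte 1: 0xEE = 11101110, payload 1110 (4 bits).
Byte 2: 0xA4 = 10100100 (10xxxxxx ✓), payload 100100.
Byte 3: 0xAC = 10101100 (10xxxxxx ✓), payload 101100.
Concatenate: 1110100100101100 = 0xE92C (16 bits → U+E92C).

U+E92C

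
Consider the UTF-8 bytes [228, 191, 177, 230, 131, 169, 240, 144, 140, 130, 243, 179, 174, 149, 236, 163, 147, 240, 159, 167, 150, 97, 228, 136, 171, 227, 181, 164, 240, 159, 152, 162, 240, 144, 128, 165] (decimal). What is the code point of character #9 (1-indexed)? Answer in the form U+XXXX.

U+3D64

Offset 0: leading byte 0xE4 = 11100100 → 3-byte char #1 = E4 BF B1.
Offset 3: leading byte 0xE6 = 11100110 → 3-byte char #2 = E6 83 A9.
Offset 6: leading byte 0xF0 = 11110000 → 4-byte char #3 = F0 90 8C 82.
Offset 10: leading byte 0xF3 = 11110011 → 4-byte char #4 = F3 B3 AE 95.
Offset 14: leading byte 0xEC = 11101100 → 3-byte char #5 = EC A3 93.
Offset 17: leading byte 0xF0 = 11110000 → 4-byte char #6 = F0 9F A7 96.
Offset 21: leading byte 0x61 = 01100001 → 1-byte char #7 = 61.
Offset 22: leading byte 0xE4 = 11100100 → 3-byte char #8 = E4 88 AB.
Offset 25: leading byte 0xE3 = 11100011 → 3-byte char #9 = E3 B5 A4.
Leading byte 0xE3 = 11100011 matches 1110xxxx → 3-byte sequence.
Byte 1: 0xE3 = 11100011, payload 0011 (4 bits).
Byte 2: 0xB5 = 10110101 (10xxxxxx ✓), payload 110101.
Byte 3: 0xA4 = 10100100 (10xxxxxx ✓), payload 100100.
Concatenate: 0011110101100100 = 0x3D64 (16 bits → U+3D64).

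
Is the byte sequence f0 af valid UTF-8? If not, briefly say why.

Leading byte 0xF0 = 11110000 → 4-byte form, but only 2 bytes are present.

invalid (sequence truncated)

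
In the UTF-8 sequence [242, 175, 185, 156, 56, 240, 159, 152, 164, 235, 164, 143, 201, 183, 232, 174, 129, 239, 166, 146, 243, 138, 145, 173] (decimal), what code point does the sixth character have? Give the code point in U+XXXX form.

U+8B81

Offset 0: leading byte 0xF2 = 11110010 → 4-byte char #1 = F2 AF B9 9C.
Offset 4: leading byte 0x38 = 00111000 → 1-byte char #2 = 38.
Offset 5: leading byte 0xF0 = 11110000 → 4-byte char #3 = F0 9F 98 A4.
Offset 9: leading byte 0xEB = 11101011 → 3-byte char #4 = EB A4 8F.
Offset 12: leading byte 0xC9 = 11001001 → 2-byte char #5 = C9 B7.
Offset 14: leading byte 0xE8 = 11101000 → 3-byte char #6 = E8 AE 81.
Leading byte 0xE8 = 11101000 matches 1110xxxx → 3-byte sequence.
Byte 1: 0xE8 = 11101000, payload 1000 (4 bits).
Byte 2: 0xAE = 10101110 (10xxxxxx ✓), payload 101110.
Byte 3: 0x81 = 10000001 (10xxxxxx ✓), payload 000001.
Concatenate: 1000101110000001 = 0x8B81 (16 bits → U+8B81).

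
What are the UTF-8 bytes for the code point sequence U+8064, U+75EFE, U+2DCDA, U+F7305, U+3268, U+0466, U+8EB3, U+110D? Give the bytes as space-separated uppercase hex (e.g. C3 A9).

E8 81 A4 F1 B5 BB BE F0 AD B3 9A F3 B7 8C 85 E3 89 A8 D1 A6 E8 BA B3 E1 84 8D

U+8064: 3-byte form → E8 81 A4.
U+75EFE: 4-byte form → F1 B5 BB BE.
U+2DCDA: 4-byte form → F0 AD B3 9A.
U+F7305: 4-byte form → F3 B7 8C 85.
U+3268: 3-byte form → E3 89 A8.
U+0466: 2-byte form → D1 A6.
U+8EB3: 3-byte form → E8 BA B3.
U+110D: 3-byte form → E1 84 8D.
Concatenated (26 bytes): E8 81 A4 F1 B5 BB BE F0 AD B3 9A F3 B7 8C 85 E3 89 A8 D1 A6 E8 BA B3 E1 84 8D.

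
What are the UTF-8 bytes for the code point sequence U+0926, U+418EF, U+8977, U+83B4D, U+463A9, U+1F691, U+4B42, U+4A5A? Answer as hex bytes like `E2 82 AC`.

E0 A4 A6 F1 81 A3 AF E8 A5 B7 F2 83 AD 8D F1 86 8E A9 F0 9F 9A 91 E4 AD 82 E4 A9 9A

U+0926: 3-byte form → E0 A4 A6.
U+418EF: 4-byte form → F1 81 A3 AF.
U+8977: 3-byte form → E8 A5 B7.
U+83B4D: 4-byte form → F2 83 AD 8D.
U+463A9: 4-byte form → F1 86 8E A9.
U+1F691: 4-byte form → F0 9F 9A 91.
U+4B42: 3-byte form → E4 AD 82.
U+4A5A: 3-byte form → E4 A9 9A.
Concatenated (28 bytes): E0 A4 A6 F1 81 A3 AF E8 A5 B7 F2 83 AD 8D F1 86 8E A9 F0 9F 9A 91 E4 AD 82 E4 A9 9A.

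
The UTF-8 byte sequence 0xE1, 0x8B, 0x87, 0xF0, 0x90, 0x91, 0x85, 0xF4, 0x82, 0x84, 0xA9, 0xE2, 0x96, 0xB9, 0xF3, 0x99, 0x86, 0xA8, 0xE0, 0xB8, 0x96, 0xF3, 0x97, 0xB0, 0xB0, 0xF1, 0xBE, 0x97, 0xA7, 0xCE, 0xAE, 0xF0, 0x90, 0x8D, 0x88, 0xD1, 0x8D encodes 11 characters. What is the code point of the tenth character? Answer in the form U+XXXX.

Offset 0: leading byte 0xE1 = 11100001 → 3-byte char #1 = E1 8B 87.
Offset 3: leading byte 0xF0 = 11110000 → 4-byte char #2 = F0 90 91 85.
Offset 7: leading byte 0xF4 = 11110100 → 4-byte char #3 = F4 82 84 A9.
Offset 11: leading byte 0xE2 = 11100010 → 3-byte char #4 = E2 96 B9.
Offset 14: leading byte 0xF3 = 11110011 → 4-byte char #5 = F3 99 86 A8.
Offset 18: leading byte 0xE0 = 11100000 → 3-byte char #6 = E0 B8 96.
Offset 21: leading byte 0xF3 = 11110011 → 4-byte char #7 = F3 97 B0 B0.
Offset 25: leading byte 0xF1 = 11110001 → 4-byte char #8 = F1 BE 97 A7.
Offset 29: leading byte 0xCE = 11001110 → 2-byte char #9 = CE AE.
Offset 31: leading byte 0xF0 = 11110000 → 4-byte char #10 = F0 90 8D 88.
Leading byte 0xF0 = 11110000 matches 11110xxx → 4-byte sequence.
Byte 1: 0xF0 = 11110000, payload 000 (3 bits).
Byte 2: 0x90 = 10010000 (10xxxxxx ✓), payload 010000.
Byte 3: 0x8D = 10001101 (10xxxxxx ✓), payload 001101.
Byte 4: 0x88 = 10001000 (10xxxxxx ✓), payload 001000.
Concatenate: 000010000001101001000 = 0x10348 (21 bits → U+10348).

U+10348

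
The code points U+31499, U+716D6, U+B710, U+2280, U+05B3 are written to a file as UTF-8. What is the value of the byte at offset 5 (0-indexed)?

U+31499 → 4-byte form F0 B1 92 99 at offsets 0–3.
U+716D6 → 4-byte form F1 B1 9B 96 at offsets 4–7.
Offset 5 falls in char 2's range; it's byte 2 of F1 B1 9B 96 = 0xB1.

0xB1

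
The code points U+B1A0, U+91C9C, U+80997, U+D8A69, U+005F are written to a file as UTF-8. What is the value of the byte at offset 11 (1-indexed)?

1-indexed offset 11 is 0-indexed offset 10.
U+B1A0 → 3-byte form EB 86 A0 at offsets 0–2.
U+91C9C → 4-byte form F2 91 B2 9C at offsets 3–6.
U+80997 → 4-byte form F2 80 A6 97 at offsets 7–10.
Offset 10 falls in char 3's range; it's byte 4 of F2 80 A6 97 = 0x97.

0x97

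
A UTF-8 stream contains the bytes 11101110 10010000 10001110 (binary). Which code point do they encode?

U+E40E

Leading byte 0xEE = 11101110 matches 1110xxxx → 3-byte sequence.
Byte 1: 0xEE = 11101110, payload 1110 (4 bits).
Byte 2: 0x90 = 10010000 (10xxxxxx ✓), payload 010000.
Byte 3: 0x8E = 10001110 (10xxxxxx ✓), payload 001110.
Concatenate: 1110010000001110 = 0xE40E (16 bits → U+E40E).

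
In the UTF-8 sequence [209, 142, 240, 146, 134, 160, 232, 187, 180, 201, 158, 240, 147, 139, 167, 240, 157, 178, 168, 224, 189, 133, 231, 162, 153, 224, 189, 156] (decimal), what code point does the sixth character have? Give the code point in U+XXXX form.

Offset 0: leading byte 0xD1 = 11010001 → 2-byte char #1 = D1 8E.
Offset 2: leading byte 0xF0 = 11110000 → 4-byte char #2 = F0 92 86 A0.
Offset 6: leading byte 0xE8 = 11101000 → 3-byte char #3 = E8 BB B4.
Offset 9: leading byte 0xC9 = 11001001 → 2-byte char #4 = C9 9E.
Offset 11: leading byte 0xF0 = 11110000 → 4-byte char #5 = F0 93 8B A7.
Offset 15: leading byte 0xF0 = 11110000 → 4-byte char #6 = F0 9D B2 A8.
Leading byte 0xF0 = 11110000 matches 11110xxx → 4-byte sequence.
Byte 1: 0xF0 = 11110000, payload 000 (3 bits).
Byte 2: 0x9D = 10011101 (10xxxxxx ✓), payload 011101.
Byte 3: 0xB2 = 10110010 (10xxxxxx ✓), payload 110010.
Byte 4: 0xA8 = 10101000 (10xxxxxx ✓), payload 101000.
Concatenate: 000011101110010101000 = 0x1DCA8 (21 bits → U+1DCA8).

U+1DCA8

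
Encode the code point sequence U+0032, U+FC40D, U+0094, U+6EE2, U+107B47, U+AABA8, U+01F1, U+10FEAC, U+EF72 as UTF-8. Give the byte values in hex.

32 F3 BC 90 8D C2 94 E6 BB A2 F4 87 AD 87 F2 AA AE A8 C7 B1 F4 8F BA AC EE BD B2

U+0032: 1-byte form → 32.
U+FC40D: 4-byte form → F3 BC 90 8D.
U+0094: 2-byte form → C2 94.
U+6EE2: 3-byte form → E6 BB A2.
U+107B47: 4-byte form → F4 87 AD 87.
U+AABA8: 4-byte form → F2 AA AE A8.
U+01F1: 2-byte form → C7 B1.
U+10FEAC: 4-byte form → F4 8F BA AC.
U+EF72: 3-byte form → EE BD B2.
Concatenated (27 bytes): 32 F3 BC 90 8D C2 94 E6 BB A2 F4 87 AD 87 F2 AA AE A8 C7 B1 F4 8F BA AC EE BD B2.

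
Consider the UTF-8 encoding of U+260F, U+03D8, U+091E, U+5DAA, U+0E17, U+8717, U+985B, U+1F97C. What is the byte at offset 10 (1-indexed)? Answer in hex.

1-indexed offset 10 is 0-indexed offset 9.
U+260F → 3-byte form E2 98 8F at offsets 0–2.
U+03D8 → 2-byte form CF 98 at offsets 3–4.
U+091E → 3-byte form E0 A4 9E at offsets 5–7.
U+5DAA → 3-byte form E5 B6 AA at offsets 8–10.
Offset 9 falls in char 4's range; it's byte 2 of E5 B6 AA = 0xB6.

0xB6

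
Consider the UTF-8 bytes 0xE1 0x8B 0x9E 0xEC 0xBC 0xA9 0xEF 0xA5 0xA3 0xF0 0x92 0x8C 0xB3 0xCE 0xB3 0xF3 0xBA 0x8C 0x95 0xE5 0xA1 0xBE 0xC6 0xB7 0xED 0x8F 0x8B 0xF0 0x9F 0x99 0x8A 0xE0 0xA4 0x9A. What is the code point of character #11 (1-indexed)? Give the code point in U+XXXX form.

U+091A

Offset 0: leading byte 0xE1 = 11100001 → 3-byte char #1 = E1 8B 9E.
Offset 3: leading byte 0xEC = 11101100 → 3-byte char #2 = EC BC A9.
Offset 6: leading byte 0xEF = 11101111 → 3-byte char #3 = EF A5 A3.
Offset 9: leading byte 0xF0 = 11110000 → 4-byte char #4 = F0 92 8C B3.
Offset 13: leading byte 0xCE = 11001110 → 2-byte char #5 = CE B3.
Offset 15: leading byte 0xF3 = 11110011 → 4-byte char #6 = F3 BA 8C 95.
Offset 19: leading byte 0xE5 = 11100101 → 3-byte char #7 = E5 A1 BE.
Offset 22: leading byte 0xC6 = 11000110 → 2-byte char #8 = C6 B7.
Offset 24: leading byte 0xED = 11101101 → 3-byte char #9 = ED 8F 8B.
Offset 27: leading byte 0xF0 = 11110000 → 4-byte char #10 = F0 9F 99 8A.
Offset 31: leading byte 0xE0 = 11100000 → 3-byte char #11 = E0 A4 9A.
Leading byte 0xE0 = 11100000 matches 1110xxxx → 3-byte sequence.
Byte 1: 0xE0 = 11100000, payload 0000 (4 bits).
Byte 2: 0xA4 = 10100100 (10xxxxxx ✓), payload 100100.
Byte 3: 0x9A = 10011010 (10xxxxxx ✓), payload 011010.
Concatenate: 0000100100011010 = 0x91A (16 bits → U+091A).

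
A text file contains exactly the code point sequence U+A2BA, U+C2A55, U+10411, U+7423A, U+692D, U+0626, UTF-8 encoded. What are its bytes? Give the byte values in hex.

U+A2BA: 3-byte form → EA 8A BA.
U+C2A55: 4-byte form → F3 82 A9 95.
U+10411: 4-byte form → F0 90 90 91.
U+7423A: 4-byte form → F1 B4 88 BA.
U+692D: 3-byte form → E6 A4 AD.
U+0626: 2-byte form → D8 A6.
Concatenated (20 bytes): EA 8A BA F3 82 A9 95 F0 90 90 91 F1 B4 88 BA E6 A4 AD D8 A6.

EA 8A BA F3 82 A9 95 F0 90 90 91 F1 B4 88 BA E6 A4 AD D8 A6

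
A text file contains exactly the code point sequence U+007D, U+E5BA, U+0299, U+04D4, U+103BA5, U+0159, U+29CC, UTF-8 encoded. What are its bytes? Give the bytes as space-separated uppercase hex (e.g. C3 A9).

7D EE 96 BA CA 99 D3 94 F4 83 AE A5 C5 99 E2 A7 8C

U+007D: 1-byte form → 7D.
U+E5BA: 3-byte form → EE 96 BA.
U+0299: 2-byte form → CA 99.
U+04D4: 2-byte form → D3 94.
U+103BA5: 4-byte form → F4 83 AE A5.
U+0159: 2-byte form → C5 99.
U+29CC: 3-byte form → E2 A7 8C.
Concatenated (17 bytes): 7D EE 96 BA CA 99 D3 94 F4 83 AE A5 C5 99 E2 A7 8C.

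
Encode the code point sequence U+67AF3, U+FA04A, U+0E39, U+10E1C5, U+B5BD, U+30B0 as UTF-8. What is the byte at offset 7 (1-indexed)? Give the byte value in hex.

1-indexed offset 7 is 0-indexed offset 6.
U+67AF3 → 4-byte form F1 A7 AB B3 at offsets 0–3.
U+FA04A → 4-byte form F3 BA 81 8A at offsets 4–7.
Offset 6 falls in char 2's range; it's byte 3 of F3 BA 81 8A = 0x81.

0x81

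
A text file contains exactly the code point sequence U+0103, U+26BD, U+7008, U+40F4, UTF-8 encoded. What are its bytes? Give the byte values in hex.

C4 83 E2 9A BD E7 80 88 E4 83 B4

U+0103: 2-byte form → C4 83.
U+26BD: 3-byte form → E2 9A BD.
U+7008: 3-byte form → E7 80 88.
U+40F4: 3-byte form → E4 83 B4.
Concatenated (11 bytes): C4 83 E2 9A BD E7 80 88 E4 83 B4.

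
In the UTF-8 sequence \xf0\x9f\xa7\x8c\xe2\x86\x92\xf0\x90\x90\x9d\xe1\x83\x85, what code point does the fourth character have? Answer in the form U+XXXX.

Offset 0: leading byte 0xF0 = 11110000 → 4-byte char #1 = F0 9F A7 8C.
Offset 4: leading byte 0xE2 = 11100010 → 3-byte char #2 = E2 86 92.
Offset 7: leading byte 0xF0 = 11110000 → 4-byte char #3 = F0 90 90 9D.
Offset 11: leading byte 0xE1 = 11100001 → 3-byte char #4 = E1 83 85.
Leading byte 0xE1 = 11100001 matches 1110xxxx → 3-byte sequence.
Byte 1: 0xE1 = 11100001, payload 0001 (4 bits).
Byte 2: 0x83 = 10000011 (10xxxxxx ✓), payload 000011.
Byte 3: 0x85 = 10000101 (10xxxxxx ✓), payload 000101.
Concatenate: 0001000011000101 = 0x10C5 (16 bits → U+10C5).

U+10C5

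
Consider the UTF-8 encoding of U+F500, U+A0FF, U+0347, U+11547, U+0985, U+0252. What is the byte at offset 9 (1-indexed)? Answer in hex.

1-indexed offset 9 is 0-indexed offset 8.
U+F500 → 3-byte form EF 94 80 at offsets 0–2.
U+A0FF → 3-byte form EA 83 BF at offsets 3–5.
U+0347 → 2-byte form CD 87 at offsets 6–7.
U+11547 → 4-byte form F0 91 95 87 at offsets 8–11.
Offset 8 falls in char 4's range; it's byte 1 of F0 91 95 87 = 0xF0.

0xF0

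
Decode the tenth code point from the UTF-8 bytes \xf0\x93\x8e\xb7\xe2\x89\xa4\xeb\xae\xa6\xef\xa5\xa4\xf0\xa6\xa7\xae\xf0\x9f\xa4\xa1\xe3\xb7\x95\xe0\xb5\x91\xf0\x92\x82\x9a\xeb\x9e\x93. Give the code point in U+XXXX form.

U+B793

Offset 0: leading byte 0xF0 = 11110000 → 4-byte char #1 = F0 93 8E B7.
Offset 4: leading byte 0xE2 = 11100010 → 3-byte char #2 = E2 89 A4.
Offset 7: leading byte 0xEB = 11101011 → 3-byte char #3 = EB AE A6.
Offset 10: leading byte 0xEF = 11101111 → 3-byte char #4 = EF A5 A4.
Offset 13: leading byte 0xF0 = 11110000 → 4-byte char #5 = F0 A6 A7 AE.
Offset 17: leading byte 0xF0 = 11110000 → 4-byte char #6 = F0 9F A4 A1.
Offset 21: leading byte 0xE3 = 11100011 → 3-byte char #7 = E3 B7 95.
Offset 24: leading byte 0xE0 = 11100000 → 3-byte char #8 = E0 B5 91.
Offset 27: leading byte 0xF0 = 11110000 → 4-byte char #9 = F0 92 82 9A.
Offset 31: leading byte 0xEB = 11101011 → 3-byte char #10 = EB 9E 93.
Leading byte 0xEB = 11101011 matches 1110xxxx → 3-byte sequence.
Byte 1: 0xEB = 11101011, payload 1011 (4 bits).
Byte 2: 0x9E = 10011110 (10xxxxxx ✓), payload 011110.
Byte 3: 0x93 = 10010011 (10xxxxxx ✓), payload 010011.
Concatenate: 1011011110010011 = 0xB793 (16 bits → U+B793).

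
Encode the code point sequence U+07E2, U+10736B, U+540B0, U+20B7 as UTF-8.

DF A2 F4 87 8D AB F1 94 82 B0 E2 82 B7

U+07E2: 2-byte form → DF A2.
U+10736B: 4-byte form → F4 87 8D AB.
U+540B0: 4-byte form → F1 94 82 B0.
U+20B7: 3-byte form → E2 82 B7.
Concatenated (13 bytes): DF A2 F4 87 8D AB F1 94 82 B0 E2 82 B7.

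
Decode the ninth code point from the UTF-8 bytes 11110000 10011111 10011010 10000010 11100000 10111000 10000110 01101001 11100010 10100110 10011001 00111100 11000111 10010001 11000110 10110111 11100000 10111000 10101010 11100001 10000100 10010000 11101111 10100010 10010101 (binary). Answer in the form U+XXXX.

Offset 0: leading byte 0xF0 = 11110000 → 4-byte char #1 = F0 9F 9A 82.
Offset 4: leading byte 0xE0 = 11100000 → 3-byte char #2 = E0 B8 86.
Offset 7: leading byte 0x69 = 01101001 → 1-byte char #3 = 69.
Offset 8: leading byte 0xE2 = 11100010 → 3-byte char #4 = E2 A6 99.
Offset 11: leading byte 0x3C = 00111100 → 1-byte char #5 = 3C.
Offset 12: leading byte 0xC7 = 11000111 → 2-byte char #6 = C7 91.
Offset 14: leading byte 0xC6 = 11000110 → 2-byte char #7 = C6 B7.
Offset 16: leading byte 0xE0 = 11100000 → 3-byte char #8 = E0 B8 AA.
Offset 19: leading byte 0xE1 = 11100001 → 3-byte char #9 = E1 84 90.
Leading byte 0xE1 = 11100001 matches 1110xxxx → 3-byte sequence.
Byte 1: 0xE1 = 11100001, payload 0001 (4 bits).
Byte 2: 0x84 = 10000100 (10xxxxxx ✓), payload 000100.
Byte 3: 0x90 = 10010000 (10xxxxxx ✓), payload 010000.
Concatenate: 0001000100010000 = 0x1110 (16 bits → U+1110).

U+1110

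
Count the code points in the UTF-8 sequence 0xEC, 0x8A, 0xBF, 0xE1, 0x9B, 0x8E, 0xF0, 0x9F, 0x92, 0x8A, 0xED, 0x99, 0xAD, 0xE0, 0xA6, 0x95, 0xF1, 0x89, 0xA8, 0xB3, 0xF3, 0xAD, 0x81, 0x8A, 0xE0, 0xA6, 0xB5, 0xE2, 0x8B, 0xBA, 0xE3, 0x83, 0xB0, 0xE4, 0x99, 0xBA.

Byte at offset 0: 0xEC = 11101100 → 3-byte char (#1). Advance 3.
Byte at offset 3: 0xE1 = 11100001 → 3-byte char (#2). Advance 3.
Byte at offset 6: 0xF0 = 11110000 → 4-byte char (#3). Advance 4.
Byte at offset 10: 0xED = 11101101 → 3-byte char (#4). Advance 3.
Byte at offset 13: 0xE0 = 11100000 → 3-byte char (#5). Advance 3.
Byte at offset 16: 0xF1 = 11110001 → 4-byte char (#6). Advance 4.
Byte at offset 20: 0xF3 = 11110011 → 4-byte char (#7). Advance 4.
Byte at offset 24: 0xE0 = 11100000 → 3-byte char (#8). Advance 3.
Byte at offset 27: 0xE2 = 11100010 → 3-byte char (#9). Advance 3.
Byte at offset 30: 0xE3 = 11100011 → 3-byte char (#10). Advance 3.
Byte at offset 33: 0xE4 = 11100100 → 3-byte char (#11). Advance 3.
Reached end at offset 36 after 11 code points.

11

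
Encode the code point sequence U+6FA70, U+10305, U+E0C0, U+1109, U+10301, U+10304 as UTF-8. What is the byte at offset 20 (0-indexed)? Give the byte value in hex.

0x8C

U+6FA70 → 4-byte form F1 AF A9 B0 at offsets 0–3.
U+10305 → 4-byte form F0 90 8C 85 at offsets 4–7.
U+E0C0 → 3-byte form EE 83 80 at offsets 8–10.
U+1109 → 3-byte form E1 84 89 at offsets 11–13.
U+10301 → 4-byte form F0 90 8C 81 at offsets 14–17.
U+10304 → 4-byte form F0 90 8C 84 at offsets 18–21.
Offset 20 falls in char 6's range; it's byte 3 of F0 90 8C 84 = 0x8C.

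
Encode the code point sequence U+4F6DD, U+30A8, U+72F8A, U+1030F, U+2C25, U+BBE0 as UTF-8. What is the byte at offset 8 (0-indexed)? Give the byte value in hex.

0xB2

U+4F6DD → 4-byte form F1 8F 9B 9D at offsets 0–3.
U+30A8 → 3-byte form E3 82 A8 at offsets 4–6.
U+72F8A → 4-byte form F1 B2 BE 8A at offsets 7–10.
Offset 8 falls in char 3's range; it's byte 2 of F1 B2 BE 8A = 0xB2.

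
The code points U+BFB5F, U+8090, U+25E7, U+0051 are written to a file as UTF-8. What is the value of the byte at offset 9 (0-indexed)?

0xA7

U+BFB5F → 4-byte form F2 BF AD 9F at offsets 0–3.
U+8090 → 3-byte form E8 82 90 at offsets 4–6.
U+25E7 → 3-byte form E2 97 A7 at offsets 7–9.
Offset 9 falls in char 3's range; it's byte 3 of E2 97 A7 = 0xA7.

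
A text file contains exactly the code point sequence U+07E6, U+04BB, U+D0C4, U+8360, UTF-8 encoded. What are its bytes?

U+07E6: 2-byte form → DF A6.
U+04BB: 2-byte form → D2 BB.
U+D0C4: 3-byte form → ED 83 84.
U+8360: 3-byte form → E8 8D A0.
Concatenated (10 bytes): DF A6 D2 BB ED 83 84 E8 8D A0.

DF A6 D2 BB ED 83 84 E8 8D A0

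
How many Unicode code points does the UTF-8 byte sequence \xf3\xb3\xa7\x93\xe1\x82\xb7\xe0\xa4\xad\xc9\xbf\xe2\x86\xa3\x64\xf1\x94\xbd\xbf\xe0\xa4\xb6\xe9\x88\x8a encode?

Byte at offset 0: 0xF3 = 11110011 → 4-byte char (#1). Advance 4.
Byte at offset 4: 0xE1 = 11100001 → 3-byte char (#2). Advance 3.
Byte at offset 7: 0xE0 = 11100000 → 3-byte char (#3). Advance 3.
Byte at offset 10: 0xC9 = 11001001 → 2-byte char (#4). Advance 2.
Byte at offset 12: 0xE2 = 11100010 → 3-byte char (#5). Advance 3.
Byte at offset 15: 0x64 = 01100100 → 1-byte char (#6). Advance 1.
Byte at offset 16: 0xF1 = 11110001 → 4-byte char (#7). Advance 4.
Byte at offset 20: 0xE0 = 11100000 → 3-byte char (#8). Advance 3.
Byte at offset 23: 0xE9 = 11101001 → 3-byte char (#9). Advance 3.
Reached end at offset 26 after 9 code points.

9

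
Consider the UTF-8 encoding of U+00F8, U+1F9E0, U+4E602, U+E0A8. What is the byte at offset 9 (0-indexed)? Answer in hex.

U+00F8 → 2-byte form C3 B8 at offsets 0–1.
U+1F9E0 → 4-byte form F0 9F A7 A0 at offsets 2–5.
U+4E602 → 4-byte form F1 8E 98 82 at offsets 6–9.
Offset 9 falls in char 3's range; it's byte 4 of F1 8E 98 82 = 0x82.

0x82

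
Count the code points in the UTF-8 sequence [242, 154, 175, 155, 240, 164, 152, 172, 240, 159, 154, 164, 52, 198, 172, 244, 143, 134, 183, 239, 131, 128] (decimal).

Byte at offset 0: 0xF2 = 11110010 → 4-byte char (#1). Advance 4.
Byte at offset 4: 0xF0 = 11110000 → 4-byte char (#2). Advance 4.
Byte at offset 8: 0xF0 = 11110000 → 4-byte char (#3). Advance 4.
Byte at offset 12: 0x34 = 00110100 → 1-byte char (#4). Advance 1.
Byte at offset 13: 0xC6 = 11000110 → 2-byte char (#5). Advance 2.
Byte at offset 15: 0xF4 = 11110100 → 4-byte char (#6). Advance 4.
Byte at offset 19: 0xEF = 11101111 → 3-byte char (#7). Advance 3.
Reached end at offset 22 after 7 code points.

7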